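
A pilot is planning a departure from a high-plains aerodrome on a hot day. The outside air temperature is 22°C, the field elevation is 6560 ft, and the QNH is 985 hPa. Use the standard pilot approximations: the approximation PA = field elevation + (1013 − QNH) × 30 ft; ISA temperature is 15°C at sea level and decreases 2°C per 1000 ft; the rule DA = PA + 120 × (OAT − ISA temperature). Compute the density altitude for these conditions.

Pressure altitude = 6560 + (1013 − 985) × 30 = 6560 + (+840) = 7400 ft.
ISA temperature at 7400 ft = 15 − 2 × (7400/1000) = 0.2°C.
ISA deviation = 22 − 0.2 = +21.8°C.
Density altitude = 7400 + 120 × (21.8) = 10016 ft.

10016 ft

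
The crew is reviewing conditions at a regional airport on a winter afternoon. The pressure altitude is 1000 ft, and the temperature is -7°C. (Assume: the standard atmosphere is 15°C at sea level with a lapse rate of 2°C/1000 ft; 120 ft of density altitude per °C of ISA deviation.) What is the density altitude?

-1400 ft

ISA temperature at 1000 ft = 15 − 2 × (1000/1000) = 13°C.
ISA deviation = -7 − 13 = -20°C.
Density altitude = 1000 + 120 × (-20) = 1000 + (-2400) = -1400 ft.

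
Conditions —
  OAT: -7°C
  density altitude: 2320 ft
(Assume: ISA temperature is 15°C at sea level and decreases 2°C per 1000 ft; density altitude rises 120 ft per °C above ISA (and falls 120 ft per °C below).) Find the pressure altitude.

DA = PA + 120 × (OAT − (15 − 2·PA/1000)) = PA + 120·OAT − 1800 + 0.24·PA = 1.24·PA + 120·OAT − 1800.
So 1.24·PA = 2320 − 120 × (-7) + 1800 = 4960.
PA = 4960 / 1.24 = 4000 ft.

4000 ft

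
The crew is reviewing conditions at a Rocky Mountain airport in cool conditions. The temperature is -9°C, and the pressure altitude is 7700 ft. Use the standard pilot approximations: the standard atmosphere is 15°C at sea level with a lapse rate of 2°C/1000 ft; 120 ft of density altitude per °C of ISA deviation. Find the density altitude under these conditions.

6668 ft

ISA temperature at 7700 ft = 15 − 2 × (7700/1000) = -0.4°C.
ISA deviation = -9 − (-0.4) = -8.6°C.
Density altitude = 7700 + 120 × (-8.6) = 7700 + (-1032) = 6668 ft.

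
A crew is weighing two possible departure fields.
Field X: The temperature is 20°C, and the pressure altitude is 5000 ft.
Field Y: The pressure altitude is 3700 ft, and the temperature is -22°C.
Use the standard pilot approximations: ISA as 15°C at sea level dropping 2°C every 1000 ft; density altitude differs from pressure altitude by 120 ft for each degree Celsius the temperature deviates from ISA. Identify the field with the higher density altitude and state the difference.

Field X: ISA temp = 5°C, deviation +15°C, DA = 5000 + 120 × 15 = 6800 ft.
Field Y: ISA temp = 7.6°C, deviation -29.6°C, DA = 3700 + 120 × (-29.6) = 148 ft.
Field X is higher by 6800 − 148 = 6652 ft.

Field X by 6652 ft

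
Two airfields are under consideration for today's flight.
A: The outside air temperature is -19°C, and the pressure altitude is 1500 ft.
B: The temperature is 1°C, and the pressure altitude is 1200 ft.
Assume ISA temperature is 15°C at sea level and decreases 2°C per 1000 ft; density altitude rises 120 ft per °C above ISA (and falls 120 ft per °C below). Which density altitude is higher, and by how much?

B by 2028 ft

A: ISA temp = 12°C, deviation -31°C, DA = 1500 + 120 × (-31) = -2220 ft.
B: ISA temp = 12.6°C, deviation -11.6°C, DA = 1200 + 120 × (-11.6) = -192 ft.
B is higher by -192 − (-2220) = 2028 ft.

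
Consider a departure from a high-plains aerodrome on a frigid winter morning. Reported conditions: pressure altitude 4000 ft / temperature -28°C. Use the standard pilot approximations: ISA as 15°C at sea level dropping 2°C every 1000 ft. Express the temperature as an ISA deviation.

ISA temperature at 4000 ft = 15 − 2 × (4000/1000) = 7°C.
Deviation = OAT − ISA = -28 − 7 = -35°C.

ISA-35°C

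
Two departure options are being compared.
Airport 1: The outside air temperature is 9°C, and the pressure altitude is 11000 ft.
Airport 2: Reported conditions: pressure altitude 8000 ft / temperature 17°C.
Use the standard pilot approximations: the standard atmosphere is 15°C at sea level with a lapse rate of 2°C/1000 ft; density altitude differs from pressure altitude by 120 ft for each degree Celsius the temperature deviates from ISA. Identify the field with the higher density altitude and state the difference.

Airport 1 by 2760 ft

Airport 1: ISA temp = -7°C, deviation +16°C, DA = 11000 + 120 × 16 = 12920 ft.
Airport 2: ISA temp = -1°C, deviation +18°C, DA = 8000 + 120 × 18 = 10160 ft.
Airport 1 is higher by 12920 − 10160 = 2760 ft.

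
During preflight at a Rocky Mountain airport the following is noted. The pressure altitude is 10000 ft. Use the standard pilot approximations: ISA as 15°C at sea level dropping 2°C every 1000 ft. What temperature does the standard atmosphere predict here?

-5°C

ISA temperature = 15 − 2 × (10000/1000) = 15 − 20 = -5°C.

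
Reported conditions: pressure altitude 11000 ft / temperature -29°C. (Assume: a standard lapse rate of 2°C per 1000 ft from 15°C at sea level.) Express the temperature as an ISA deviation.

ISA-22°C

ISA temperature at 11000 ft = 15 − 2 × (11000/1000) = -7°C.
Deviation = OAT − ISA = -29 − (-7) = -22°C.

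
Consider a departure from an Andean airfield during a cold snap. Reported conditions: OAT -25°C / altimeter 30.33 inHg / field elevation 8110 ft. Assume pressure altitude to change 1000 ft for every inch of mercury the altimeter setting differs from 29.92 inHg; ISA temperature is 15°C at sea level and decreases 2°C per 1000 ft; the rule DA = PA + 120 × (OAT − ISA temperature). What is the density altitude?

4748 ft

Pressure altitude = 8110 + (29.92 − 30.33) × 1000 = 8110 + (-410) = 7700 ft.
ISA temperature at 7700 ft = 15 − 2 × (7700/1000) = -0.4°C.
ISA deviation = -25 − (-0.4) = -24.6°C.
Density altitude = 7700 + 120 × (-24.6) = 4748 ft.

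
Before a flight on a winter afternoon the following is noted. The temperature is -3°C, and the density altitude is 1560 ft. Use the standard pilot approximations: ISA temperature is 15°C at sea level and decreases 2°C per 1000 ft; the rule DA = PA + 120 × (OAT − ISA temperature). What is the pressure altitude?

3000 ft

DA = PA + 120 × (OAT − (15 − 2·PA/1000)) = PA + 120·OAT − 1800 + 0.24·PA = 1.24·PA + 120·OAT − 1800.
So 1.24·PA = 1560 − 120 × (-3) + 1800 = 3720.
PA = 3720 / 1.24 = 3000 ft.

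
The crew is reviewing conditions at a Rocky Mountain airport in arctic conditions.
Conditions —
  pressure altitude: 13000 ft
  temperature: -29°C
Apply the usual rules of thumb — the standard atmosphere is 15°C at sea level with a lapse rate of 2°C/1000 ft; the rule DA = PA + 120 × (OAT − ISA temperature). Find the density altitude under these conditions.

10840 ft

ISA temperature at 13000 ft = 15 − 2 × (13000/1000) = -11°C.
ISA deviation = -29 − (-11) = -18°C.
Density altitude = 13000 + 120 × (-18) = 13000 + (-2160) = 10840 ft.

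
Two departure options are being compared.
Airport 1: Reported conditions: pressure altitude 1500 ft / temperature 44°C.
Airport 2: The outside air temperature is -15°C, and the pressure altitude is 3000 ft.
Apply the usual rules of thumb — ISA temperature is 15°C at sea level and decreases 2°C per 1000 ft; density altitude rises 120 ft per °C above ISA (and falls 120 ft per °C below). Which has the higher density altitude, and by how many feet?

Airport 1 by 5220 ft

Airport 1: ISA temp = 12°C, deviation +32°C, DA = 1500 + 120 × 32 = 5340 ft.
Airport 2: ISA temp = 9°C, deviation -24°C, DA = 3000 + 120 × (-24) = 120 ft.
Airport 1 is higher by 5340 − 120 = 5220 ft.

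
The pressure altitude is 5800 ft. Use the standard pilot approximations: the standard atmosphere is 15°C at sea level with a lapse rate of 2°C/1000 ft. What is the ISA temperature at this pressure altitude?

3.4°C

ISA temperature = 15 − 2 × (5800/1000) = 15 − 11.6 = 3.4°C.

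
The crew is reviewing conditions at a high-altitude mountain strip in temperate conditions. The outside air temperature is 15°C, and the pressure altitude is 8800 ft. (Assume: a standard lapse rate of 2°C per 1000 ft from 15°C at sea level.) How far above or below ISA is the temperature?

ISA+17.6°C

ISA temperature at 8800 ft = 15 − 2 × (8800/1000) = -2.6°C.
Deviation = OAT − ISA = 15 − (-2.6) = +17.6°C.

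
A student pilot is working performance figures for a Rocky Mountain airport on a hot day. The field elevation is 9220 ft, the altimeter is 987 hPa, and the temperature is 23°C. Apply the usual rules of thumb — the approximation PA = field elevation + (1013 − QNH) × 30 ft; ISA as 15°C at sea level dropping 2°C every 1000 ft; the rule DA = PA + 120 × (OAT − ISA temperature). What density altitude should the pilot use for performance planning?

13360 ft

Pressure altitude = 9220 + (1013 − 987) × 30 = 9220 + (+780) = 10000 ft.
ISA temperature at 10000 ft = 15 − 2 × (10000/1000) = -5°C.
ISA deviation = 23 − (-5) = +28°C.
Density altitude = 10000 + 120 × (28) = 13360 ft.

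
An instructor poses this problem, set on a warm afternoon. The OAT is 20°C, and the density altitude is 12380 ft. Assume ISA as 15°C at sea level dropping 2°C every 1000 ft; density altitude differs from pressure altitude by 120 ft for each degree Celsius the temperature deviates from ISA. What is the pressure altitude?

DA = PA + 120 × (OAT − (15 − 2·PA/1000)) = PA + 120·OAT − 1800 + 0.24·PA = 1.24·PA + 120·OAT − 1800.
So 1.24·PA = 12380 − 120 × 20 + 1800 = 11780.
PA = 11780 / 1.24 = 9500 ft.

9500 ft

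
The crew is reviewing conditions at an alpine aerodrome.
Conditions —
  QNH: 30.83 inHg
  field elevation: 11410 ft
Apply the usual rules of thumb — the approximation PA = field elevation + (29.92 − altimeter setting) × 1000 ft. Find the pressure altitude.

Pressure correction = (29.92 − 30.83) × 1000 = -910 ft.
Pressure altitude = 11410 + (-910) = 10500 ft.

10500 ft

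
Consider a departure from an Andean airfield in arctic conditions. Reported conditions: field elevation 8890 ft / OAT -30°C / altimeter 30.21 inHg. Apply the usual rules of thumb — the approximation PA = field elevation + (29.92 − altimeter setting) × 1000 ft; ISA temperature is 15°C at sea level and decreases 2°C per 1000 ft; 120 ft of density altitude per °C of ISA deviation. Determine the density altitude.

Pressure altitude = 8890 + (29.92 − 30.21) × 1000 = 8890 + (-290) = 8600 ft.
ISA temperature at 8600 ft = 15 − 2 × (8600/1000) = -2.2°C.
ISA deviation = -30 − (-2.2) = -27.8°C.
Density altitude = 8600 + 120 × (-27.8) = 5264 ft.

5264 ft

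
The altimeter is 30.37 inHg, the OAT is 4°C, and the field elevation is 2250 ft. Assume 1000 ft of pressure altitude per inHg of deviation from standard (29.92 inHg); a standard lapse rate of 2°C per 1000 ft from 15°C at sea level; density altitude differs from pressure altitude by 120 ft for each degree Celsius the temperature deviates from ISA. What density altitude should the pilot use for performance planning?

912 ft

Pressure altitude = 2250 + (29.92 − 30.37) × 1000 = 2250 + (-450) = 1800 ft.
ISA temperature at 1800 ft = 15 − 2 × (1800/1000) = 11.4°C.
ISA deviation = 4 − 11.4 = -7.4°C.
Density altitude = 1800 + 120 × (-7.4) = 912 ft.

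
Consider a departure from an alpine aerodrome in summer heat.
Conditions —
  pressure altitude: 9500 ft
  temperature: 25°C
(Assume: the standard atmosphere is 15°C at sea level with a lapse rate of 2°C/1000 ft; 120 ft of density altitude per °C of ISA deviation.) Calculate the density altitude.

12980 ft

ISA temperature at 9500 ft = 15 − 2 × (9500/1000) = -4°C.
ISA deviation = 25 − (-4) = +29°C.
Density altitude = 9500 + 120 × (29) = 9500 + (+3480) = 12980 ft.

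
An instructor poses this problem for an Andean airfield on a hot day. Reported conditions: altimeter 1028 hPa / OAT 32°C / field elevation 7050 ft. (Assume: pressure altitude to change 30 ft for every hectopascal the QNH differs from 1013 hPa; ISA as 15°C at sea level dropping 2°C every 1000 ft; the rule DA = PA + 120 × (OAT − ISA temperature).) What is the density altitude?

10224 ft

Pressure altitude = 7050 + (1013 − 1028) × 30 = 7050 + (-450) = 6600 ft.
ISA temperature at 6600 ft = 15 − 2 × (6600/1000) = 1.8°C.
ISA deviation = 32 − 1.8 = +30.2°C.
Density altitude = 6600 + 120 × (30.2) = 10224 ft.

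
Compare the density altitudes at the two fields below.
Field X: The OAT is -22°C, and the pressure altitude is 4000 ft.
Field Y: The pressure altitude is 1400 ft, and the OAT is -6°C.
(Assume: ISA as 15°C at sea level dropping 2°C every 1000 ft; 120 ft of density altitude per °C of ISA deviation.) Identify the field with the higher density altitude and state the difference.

Field X by 1304 ft

Field X: ISA temp = 7°C, deviation -29°C, DA = 4000 + 120 × (-29) = 520 ft.
Field Y: ISA temp = 12.2°C, deviation -18.2°C, DA = 1400 + 120 × (-18.2) = -784 ft.
Field X is higher by 520 − (-784) = 1304 ft.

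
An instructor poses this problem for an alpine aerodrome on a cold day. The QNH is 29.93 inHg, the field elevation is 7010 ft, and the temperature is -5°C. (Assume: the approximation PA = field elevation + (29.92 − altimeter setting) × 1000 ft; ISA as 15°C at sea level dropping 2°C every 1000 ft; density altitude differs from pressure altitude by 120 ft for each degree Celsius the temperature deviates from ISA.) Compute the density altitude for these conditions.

Pressure altitude = 7010 + (29.92 − 29.93) × 1000 = 7010 + (-10) = 7000 ft.
ISA temperature at 7000 ft = 15 − 2 × (7000/1000) = 1°C.
ISA deviation = -5 − 1 = -6°C.
Density altitude = 7000 + 120 × (-6) = 6280 ft.

6280 ft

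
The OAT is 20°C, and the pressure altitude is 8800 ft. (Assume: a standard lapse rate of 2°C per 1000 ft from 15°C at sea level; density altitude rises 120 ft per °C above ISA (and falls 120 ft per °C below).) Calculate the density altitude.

ISA temperature at 8800 ft = 15 − 2 × (8800/1000) = -2.6°C.
ISA deviation = 20 − (-2.6) = +22.6°C.
Density altitude = 8800 + 120 × (22.6) = 8800 + (+2712) = 11512 ft.

11512 ft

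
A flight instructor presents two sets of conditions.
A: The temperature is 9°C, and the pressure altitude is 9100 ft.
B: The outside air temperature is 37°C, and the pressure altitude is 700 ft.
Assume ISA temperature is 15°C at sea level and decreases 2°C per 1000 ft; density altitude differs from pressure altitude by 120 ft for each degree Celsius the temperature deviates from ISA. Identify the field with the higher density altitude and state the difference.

A: ISA temp = -3.2°C, deviation +12.2°C, DA = 9100 + 120 × 12.2 = 10564 ft.
B: ISA temp = 13.6°C, deviation +23.4°C, DA = 700 + 120 × 23.4 = 3508 ft.
A is higher by 10564 − 3508 = 7056 ft.

A by 7056 ft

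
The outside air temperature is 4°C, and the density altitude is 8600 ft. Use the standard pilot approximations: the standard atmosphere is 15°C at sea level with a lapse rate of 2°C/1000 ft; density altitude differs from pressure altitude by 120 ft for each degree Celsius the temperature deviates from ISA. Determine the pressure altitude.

8000 ft

DA = PA + 120 × (OAT − (15 − 2·PA/1000)) = PA + 120·OAT − 1800 + 0.24·PA = 1.24·PA + 120·OAT − 1800.
So 1.24·PA = 8600 − 120 × 4 + 1800 = 9920.
PA = 9920 / 1.24 = 8000 ft.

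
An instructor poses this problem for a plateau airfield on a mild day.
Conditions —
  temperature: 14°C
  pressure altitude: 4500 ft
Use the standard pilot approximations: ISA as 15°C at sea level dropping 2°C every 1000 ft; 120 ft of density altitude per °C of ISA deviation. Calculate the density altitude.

ISA temperature at 4500 ft = 15 − 2 × (4500/1000) = 6°C.
ISA deviation = 14 − 6 = +8°C.
Density altitude = 4500 + 120 × (8) = 4500 + (+960) = 5460 ft.

5460 ft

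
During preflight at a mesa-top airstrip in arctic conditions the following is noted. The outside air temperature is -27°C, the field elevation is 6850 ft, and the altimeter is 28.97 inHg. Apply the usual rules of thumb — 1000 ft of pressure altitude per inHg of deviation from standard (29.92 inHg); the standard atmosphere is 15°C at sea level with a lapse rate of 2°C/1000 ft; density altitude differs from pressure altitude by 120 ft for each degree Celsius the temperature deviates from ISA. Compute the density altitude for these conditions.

Pressure altitude = 6850 + (29.92 − 28.97) × 1000 = 6850 + (+950) = 7800 ft.
ISA temperature at 7800 ft = 15 − 2 × (7800/1000) = -0.6°C.
ISA deviation = -27 − (-0.6) = -26.4°C.
Density altitude = 7800 + 120 × (-26.4) = 4632 ft.

4632 ft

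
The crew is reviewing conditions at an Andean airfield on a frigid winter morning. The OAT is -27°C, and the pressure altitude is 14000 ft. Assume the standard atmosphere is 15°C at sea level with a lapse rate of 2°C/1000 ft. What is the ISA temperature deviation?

ISA temperature at 14000 ft = 15 − 2 × (14000/1000) = -13°C.
Deviation = OAT − ISA = -27 − (-13) = -14°C.

ISA-14°C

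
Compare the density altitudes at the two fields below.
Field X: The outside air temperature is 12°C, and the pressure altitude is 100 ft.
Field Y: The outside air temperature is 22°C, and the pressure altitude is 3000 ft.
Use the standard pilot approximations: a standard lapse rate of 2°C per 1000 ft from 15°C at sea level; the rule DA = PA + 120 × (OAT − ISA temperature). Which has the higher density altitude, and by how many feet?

Field X: ISA temp = 14.8°C, deviation -2.8°C, DA = 100 + 120 × (-2.8) = -236 ft.
Field Y: ISA temp = 9°C, deviation +13°C, DA = 3000 + 120 × 13 = 4560 ft.
Field Y is higher by 4560 − (-236) = 4796 ft.

Field Y by 4796 ft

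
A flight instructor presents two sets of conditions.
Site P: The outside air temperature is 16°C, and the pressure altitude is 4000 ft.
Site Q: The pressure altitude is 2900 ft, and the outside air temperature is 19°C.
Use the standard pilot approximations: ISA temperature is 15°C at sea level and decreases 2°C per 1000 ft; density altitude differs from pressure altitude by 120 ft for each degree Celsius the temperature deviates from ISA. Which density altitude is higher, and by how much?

Site P: ISA temp = 7°C, deviation +9°C, DA = 4000 + 120 × 9 = 5080 ft.
Site Q: ISA temp = 9.2°C, deviation +9.8°C, DA = 2900 + 120 × 9.8 = 4076 ft.
Site P is higher by 5080 − 4076 = 1004 ft.

Site P by 1004 ft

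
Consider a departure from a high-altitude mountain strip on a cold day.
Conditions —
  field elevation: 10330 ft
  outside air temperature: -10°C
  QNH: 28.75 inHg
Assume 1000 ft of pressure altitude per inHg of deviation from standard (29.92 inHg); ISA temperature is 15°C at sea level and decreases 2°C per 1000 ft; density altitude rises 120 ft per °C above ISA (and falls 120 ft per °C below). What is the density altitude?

Pressure altitude = 10330 + (29.92 − 28.75) × 1000 = 10330 + (+1170) = 11500 ft.
ISA temperature at 11500 ft = 15 − 2 × (11500/1000) = -8°C.
ISA deviation = -10 − (-8) = -2°C.
Density altitude = 11500 + 120 × (-2) = 11260 ft.

11260 ft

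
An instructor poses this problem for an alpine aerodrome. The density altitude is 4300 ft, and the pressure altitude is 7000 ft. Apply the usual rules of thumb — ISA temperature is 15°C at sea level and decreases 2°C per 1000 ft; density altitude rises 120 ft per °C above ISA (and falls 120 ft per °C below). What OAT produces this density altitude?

-21.5°C

Density altitude − pressure altitude = 4300 − 7000 = -2700 ft.
At 120 ft/°C that is an ISA deviation of -2700/120 = -22.5°C.
ISA temperature at 7000 ft = 15 − 2 × (7000/1000) = 1°C.
OAT = ISA + deviation = 1 + (-22.5) = -21.5°C.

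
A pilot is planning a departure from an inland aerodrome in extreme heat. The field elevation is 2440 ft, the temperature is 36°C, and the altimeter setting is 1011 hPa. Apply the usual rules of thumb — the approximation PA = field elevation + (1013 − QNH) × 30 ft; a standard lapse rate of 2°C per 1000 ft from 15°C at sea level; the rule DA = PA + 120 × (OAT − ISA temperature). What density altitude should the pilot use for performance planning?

5620 ft

Pressure altitude = 2440 + (1013 − 1011) × 30 = 2440 + (+60) = 2500 ft.
ISA temperature at 2500 ft = 15 − 2 × (2500/1000) = 10°C.
ISA deviation = 36 − 10 = +26°C.
Density altitude = 2500 + 120 × (26) = 5620 ft.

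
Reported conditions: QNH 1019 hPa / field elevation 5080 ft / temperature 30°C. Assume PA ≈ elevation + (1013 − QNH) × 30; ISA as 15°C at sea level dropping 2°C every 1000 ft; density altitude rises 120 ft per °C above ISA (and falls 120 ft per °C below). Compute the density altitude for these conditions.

7876 ft

Pressure altitude = 5080 + (1013 − 1019) × 30 = 5080 + (-180) = 4900 ft.
ISA temperature at 4900 ft = 15 − 2 × (4900/1000) = 5.2°C.
ISA deviation = 30 − 5.2 = +24.8°C.
Density altitude = 4900 + 120 × (24.8) = 7876 ft.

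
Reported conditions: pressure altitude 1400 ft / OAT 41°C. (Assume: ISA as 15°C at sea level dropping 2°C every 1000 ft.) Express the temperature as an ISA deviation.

ISA+28.8°C

ISA temperature at 1400 ft = 15 − 2 × (1400/1000) = 12.2°C.
Deviation = OAT − ISA = 41 − 12.2 = +28.8°C.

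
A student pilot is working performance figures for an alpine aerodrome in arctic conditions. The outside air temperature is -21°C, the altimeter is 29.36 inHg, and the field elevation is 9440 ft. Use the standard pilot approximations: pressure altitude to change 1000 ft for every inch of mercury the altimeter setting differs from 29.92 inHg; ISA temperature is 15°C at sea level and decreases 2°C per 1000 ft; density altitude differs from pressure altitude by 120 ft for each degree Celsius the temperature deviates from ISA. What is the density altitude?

Pressure altitude = 9440 + (29.92 − 29.36) × 1000 = 9440 + (+560) = 10000 ft.
ISA temperature at 10000 ft = 15 − 2 × (10000/1000) = -5°C.
ISA deviation = -21 − (-5) = -16°C.
Density altitude = 10000 + 120 × (-16) = 8080 ft.

8080 ft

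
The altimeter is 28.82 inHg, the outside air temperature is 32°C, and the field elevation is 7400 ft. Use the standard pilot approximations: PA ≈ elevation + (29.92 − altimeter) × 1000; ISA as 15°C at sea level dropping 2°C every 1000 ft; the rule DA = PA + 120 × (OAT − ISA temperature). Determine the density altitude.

Pressure altitude = 7400 + (29.92 − 28.82) × 1000 = 7400 + (+1100) = 8500 ft.
ISA temperature at 8500 ft = 15 − 2 × (8500/1000) = -2°C.
ISA deviation = 32 − (-2) = +34°C.
Density altitude = 8500 + 120 × (34) = 12580 ft.

12580 ft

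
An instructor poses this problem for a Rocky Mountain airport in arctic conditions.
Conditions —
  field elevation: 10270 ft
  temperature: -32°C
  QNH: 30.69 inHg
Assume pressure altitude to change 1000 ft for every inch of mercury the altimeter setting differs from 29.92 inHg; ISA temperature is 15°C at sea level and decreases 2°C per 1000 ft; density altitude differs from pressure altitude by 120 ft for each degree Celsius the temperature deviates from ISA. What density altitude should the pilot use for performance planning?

Pressure altitude = 10270 + (29.92 − 30.69) × 1000 = 10270 + (-770) = 9500 ft.
ISA temperature at 9500 ft = 15 − 2 × (9500/1000) = -4°C.
ISA deviation = -32 − (-4) = -28°C.
Density altitude = 9500 + 120 × (-28) = 6140 ft.

6140 ft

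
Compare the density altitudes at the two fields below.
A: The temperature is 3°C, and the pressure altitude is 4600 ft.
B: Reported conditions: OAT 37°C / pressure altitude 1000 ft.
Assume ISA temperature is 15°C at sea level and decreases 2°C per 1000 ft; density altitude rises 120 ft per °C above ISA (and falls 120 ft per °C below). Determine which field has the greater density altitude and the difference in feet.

A by 384 ft

A: ISA temp = 5.8°C, deviation -2.8°C, DA = 4600 + 120 × (-2.8) = 4264 ft.
B: ISA temp = 13°C, deviation +24°C, DA = 1000 + 120 × 24 = 3880 ft.
A is higher by 4264 − 3880 = 384 ft.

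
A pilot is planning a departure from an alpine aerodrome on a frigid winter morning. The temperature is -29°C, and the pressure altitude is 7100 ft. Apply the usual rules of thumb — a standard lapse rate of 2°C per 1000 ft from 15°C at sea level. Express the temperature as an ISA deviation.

ISA-29.8°C

ISA temperature at 7100 ft = 15 − 2 × (7100/1000) = 0.8°C.
Deviation = OAT − ISA = -29 − 0.8 = -29.8°C.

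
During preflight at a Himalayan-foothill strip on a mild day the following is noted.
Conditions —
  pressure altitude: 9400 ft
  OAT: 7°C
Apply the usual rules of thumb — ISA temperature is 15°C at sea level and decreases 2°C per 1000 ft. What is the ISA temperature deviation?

ISA+10.8°C

ISA temperature at 9400 ft = 15 − 2 × (9400/1000) = -3.8°C.
Deviation = OAT − ISA = 7 − (-3.8) = +10.8°C.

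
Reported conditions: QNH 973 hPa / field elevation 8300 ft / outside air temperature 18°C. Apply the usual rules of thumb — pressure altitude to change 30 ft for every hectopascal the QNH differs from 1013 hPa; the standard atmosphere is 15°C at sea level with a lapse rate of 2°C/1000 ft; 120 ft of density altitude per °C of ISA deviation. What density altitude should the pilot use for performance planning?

12140 ft

Pressure altitude = 8300 + (1013 − 973) × 30 = 8300 + (+1200) = 9500 ft.
ISA temperature at 9500 ft = 15 − 2 × (9500/1000) = -4°C.
ISA deviation = 18 − (-4) = +22°C.
Density altitude = 9500 + 120 × (22) = 12140 ft.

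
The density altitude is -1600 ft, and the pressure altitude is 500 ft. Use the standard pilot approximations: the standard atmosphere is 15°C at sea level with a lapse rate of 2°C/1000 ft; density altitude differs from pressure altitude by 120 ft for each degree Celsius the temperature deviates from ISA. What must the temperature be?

Density altitude − pressure altitude = -1600 − 500 = -2100 ft.
At 120 ft/°C that is an ISA deviation of -2100/120 = -17.5°C.
ISA temperature at 500 ft = 15 − 2 × (500/1000) = 14°C.
OAT = ISA + deviation = 14 + (-17.5) = -3.5°C.

-3.5°C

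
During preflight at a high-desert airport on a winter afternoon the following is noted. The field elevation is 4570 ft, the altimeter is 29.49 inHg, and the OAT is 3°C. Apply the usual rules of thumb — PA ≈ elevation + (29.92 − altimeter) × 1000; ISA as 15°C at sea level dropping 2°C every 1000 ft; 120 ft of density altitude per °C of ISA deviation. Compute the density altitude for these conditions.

4760 ft

Pressure altitude = 4570 + (29.92 − 29.49) × 1000 = 4570 + (+430) = 5000 ft.
ISA temperature at 5000 ft = 15 − 2 × (5000/1000) = 5°C.
ISA deviation = 3 − 5 = -2°C.
Density altitude = 5000 + 120 × (-2) = 4760 ft.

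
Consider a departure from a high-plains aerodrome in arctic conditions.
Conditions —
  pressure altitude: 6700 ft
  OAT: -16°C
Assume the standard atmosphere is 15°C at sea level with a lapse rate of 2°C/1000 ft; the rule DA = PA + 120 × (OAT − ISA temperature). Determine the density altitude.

ISA temperature at 6700 ft = 15 − 2 × (6700/1000) = 1.6°C.
ISA deviation = -16 − 1.6 = -17.6°C.
Density altitude = 6700 + 120 × (-17.6) = 6700 + (-2112) = 4588 ft.

4588 ft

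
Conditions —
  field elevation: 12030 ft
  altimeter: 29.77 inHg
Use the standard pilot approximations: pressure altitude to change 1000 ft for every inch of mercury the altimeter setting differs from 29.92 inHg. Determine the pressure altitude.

12180 ft

Pressure correction = (29.92 − 29.77) × 1000 = +150 ft.
Pressure altitude = 12030 + (+150) = 12180 ft.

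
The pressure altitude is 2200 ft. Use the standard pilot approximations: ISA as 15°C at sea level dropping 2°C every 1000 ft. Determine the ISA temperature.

ISA temperature = 15 − 2 × (2200/1000) = 15 − 4.4 = 10.6°C.

10.6°C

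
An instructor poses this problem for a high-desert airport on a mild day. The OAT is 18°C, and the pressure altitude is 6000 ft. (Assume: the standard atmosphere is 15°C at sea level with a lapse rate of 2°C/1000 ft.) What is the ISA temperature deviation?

ISA temperature at 6000 ft = 15 − 2 × (6000/1000) = 3°C.
Deviation = OAT − ISA = 18 − 3 = +15°C.

ISA+15°C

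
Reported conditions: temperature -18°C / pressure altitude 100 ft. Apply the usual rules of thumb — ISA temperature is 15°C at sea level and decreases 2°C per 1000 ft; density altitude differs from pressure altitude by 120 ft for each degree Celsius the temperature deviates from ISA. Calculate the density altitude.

-3836 ft

ISA temperature at 100 ft = 15 − 2 × (100/1000) = 14.8°C.
ISA deviation = -18 − 14.8 = -32.8°C.
Density altitude = 100 + 120 × (-32.8) = 100 + (-3936) = -3836 ft.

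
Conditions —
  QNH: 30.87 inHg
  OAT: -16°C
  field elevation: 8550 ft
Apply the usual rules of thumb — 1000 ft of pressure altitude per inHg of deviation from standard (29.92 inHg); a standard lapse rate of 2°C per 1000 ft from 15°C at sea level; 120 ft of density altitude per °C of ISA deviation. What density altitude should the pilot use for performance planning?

5704 ft

Pressure altitude = 8550 + (29.92 − 30.87) × 1000 = 8550 + (-950) = 7600 ft.
ISA temperature at 7600 ft = 15 − 2 × (7600/1000) = -0.2°C.
ISA deviation = -16 − (-0.2) = -15.8°C.
Density altitude = 7600 + 120 × (-15.8) = 5704 ft.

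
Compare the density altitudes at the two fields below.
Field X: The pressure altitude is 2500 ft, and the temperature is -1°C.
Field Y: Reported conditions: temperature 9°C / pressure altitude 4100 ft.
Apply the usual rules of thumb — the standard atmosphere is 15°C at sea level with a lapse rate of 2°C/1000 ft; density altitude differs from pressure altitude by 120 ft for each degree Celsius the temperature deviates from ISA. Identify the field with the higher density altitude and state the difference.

Field X: ISA temp = 10°C, deviation -11°C, DA = 2500 + 120 × (-11) = 1180 ft.
Field Y: ISA temp = 6.8°C, deviation +2.2°C, DA = 4100 + 120 × 2.2 = 4364 ft.
Field Y is higher by 4364 − 1180 = 3184 ft.

Field Y by 3184 ft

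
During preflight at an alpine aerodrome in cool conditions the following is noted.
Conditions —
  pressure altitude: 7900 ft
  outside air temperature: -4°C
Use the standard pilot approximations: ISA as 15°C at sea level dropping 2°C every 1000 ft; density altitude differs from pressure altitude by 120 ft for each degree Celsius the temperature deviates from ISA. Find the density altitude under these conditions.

ISA temperature at 7900 ft = 15 − 2 × (7900/1000) = -0.8°C.
ISA deviation = -4 − (-0.8) = -3.2°C.
Density altitude = 7900 + 120 × (-3.2) = 7900 + (-384) = 7516 ft.

7516 ft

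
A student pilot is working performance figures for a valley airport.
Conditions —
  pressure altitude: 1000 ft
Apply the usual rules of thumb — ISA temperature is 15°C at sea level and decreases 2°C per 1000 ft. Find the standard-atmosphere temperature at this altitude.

ISA temperature = 15 − 2 × (1000/1000) = 15 − 2 = 13°C.

13°C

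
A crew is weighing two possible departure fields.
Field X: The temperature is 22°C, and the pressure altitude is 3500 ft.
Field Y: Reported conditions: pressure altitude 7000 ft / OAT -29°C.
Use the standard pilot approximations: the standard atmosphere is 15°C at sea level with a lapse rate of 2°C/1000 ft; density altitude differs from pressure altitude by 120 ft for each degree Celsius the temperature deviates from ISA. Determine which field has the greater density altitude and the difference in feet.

Field X by 1780 ft

Field X: ISA temp = 8°C, deviation +14°C, DA = 3500 + 120 × 14 = 5180 ft.
Field Y: ISA temp = 1°C, deviation -30°C, DA = 7000 + 120 × (-30) = 3400 ft.
Field X is higher by 5180 − 3400 = 1780 ft.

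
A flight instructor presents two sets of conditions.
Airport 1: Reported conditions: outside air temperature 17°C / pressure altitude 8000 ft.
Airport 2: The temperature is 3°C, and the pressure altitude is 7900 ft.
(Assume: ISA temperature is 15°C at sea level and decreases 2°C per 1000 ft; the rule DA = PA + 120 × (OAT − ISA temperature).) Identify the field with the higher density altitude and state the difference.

Airport 1 by 1804 ft

Airport 1: ISA temp = -1°C, deviation +18°C, DA = 8000 + 120 × 18 = 10160 ft.
Airport 2: ISA temp = -0.8°C, deviation +3.8°C, DA = 7900 + 120 × 3.8 = 8356 ft.
Airport 1 is higher by 10160 − 8356 = 1804 ft.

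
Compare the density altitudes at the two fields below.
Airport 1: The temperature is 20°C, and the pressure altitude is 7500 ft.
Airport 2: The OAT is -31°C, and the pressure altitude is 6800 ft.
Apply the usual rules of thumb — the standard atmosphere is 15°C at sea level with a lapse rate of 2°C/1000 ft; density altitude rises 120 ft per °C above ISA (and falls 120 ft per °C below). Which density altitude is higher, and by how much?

Airport 1 by 6988 ft

Airport 1: ISA temp = 0°C, deviation +20°C, DA = 7500 + 120 × 20 = 9900 ft.
Airport 2: ISA temp = 1.4°C, deviation -32.4°C, DA = 6800 + 120 × (-32.4) = 2912 ft.
Airport 1 is higher by 9900 − 2912 = 6988 ft.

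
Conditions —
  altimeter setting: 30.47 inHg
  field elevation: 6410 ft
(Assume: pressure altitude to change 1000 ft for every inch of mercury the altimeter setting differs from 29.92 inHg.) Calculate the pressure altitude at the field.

Pressure correction = (29.92 − 30.47) × 1000 = -550 ft.
Pressure altitude = 6410 + (-550) = 5860 ft.

5860 ft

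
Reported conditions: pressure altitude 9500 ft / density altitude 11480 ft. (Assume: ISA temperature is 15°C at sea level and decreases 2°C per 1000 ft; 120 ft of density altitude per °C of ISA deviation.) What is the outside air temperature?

12.5°C

Density altitude − pressure altitude = 11480 − 9500 = +1980 ft.
At 120 ft/°C that is an ISA deviation of 1980/120 = +16.5°C.
ISA temperature at 9500 ft = 15 − 2 × (9500/1000) = -4°C.
OAT = ISA + deviation = -4 + (+16.5) = 12.5°C.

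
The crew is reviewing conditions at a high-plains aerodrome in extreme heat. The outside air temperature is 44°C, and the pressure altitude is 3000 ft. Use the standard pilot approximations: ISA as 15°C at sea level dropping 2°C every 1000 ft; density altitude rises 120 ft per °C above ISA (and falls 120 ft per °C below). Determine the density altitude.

7200 ft

ISA temperature at 3000 ft = 15 − 2 × (3000/1000) = 9°C.
ISA deviation = 44 − 9 = +35°C.
Density altitude = 3000 + 120 × (35) = 3000 + (+4200) = 7200 ft.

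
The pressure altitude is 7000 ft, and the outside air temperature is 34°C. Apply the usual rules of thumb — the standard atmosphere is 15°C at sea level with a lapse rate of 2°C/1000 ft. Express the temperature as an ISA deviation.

ISA temperature at 7000 ft = 15 − 2 × (7000/1000) = 1°C.
Deviation = OAT − ISA = 34 − 1 = +33°C.

ISA+33°C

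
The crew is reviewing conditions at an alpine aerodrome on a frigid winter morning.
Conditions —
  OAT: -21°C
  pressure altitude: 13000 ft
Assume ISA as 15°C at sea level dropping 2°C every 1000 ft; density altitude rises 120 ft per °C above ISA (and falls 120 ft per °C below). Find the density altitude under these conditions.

11800 ft

ISA temperature at 13000 ft = 15 − 2 × (13000/1000) = -11°C.
ISA deviation = -21 − (-11) = -10°C.
Density altitude = 13000 + 120 × (-10) = 13000 + (-1200) = 11800 ft.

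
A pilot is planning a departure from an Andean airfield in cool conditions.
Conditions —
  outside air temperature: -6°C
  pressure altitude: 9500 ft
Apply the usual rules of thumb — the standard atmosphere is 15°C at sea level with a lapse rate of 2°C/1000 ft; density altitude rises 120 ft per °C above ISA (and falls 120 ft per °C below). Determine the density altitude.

ISA temperature at 9500 ft = 15 − 2 × (9500/1000) = -4°C.
ISA deviation = -6 − (-4) = -2°C.
Density altitude = 9500 + 120 × (-2) = 9500 + (-240) = 9260 ft.

9260 ft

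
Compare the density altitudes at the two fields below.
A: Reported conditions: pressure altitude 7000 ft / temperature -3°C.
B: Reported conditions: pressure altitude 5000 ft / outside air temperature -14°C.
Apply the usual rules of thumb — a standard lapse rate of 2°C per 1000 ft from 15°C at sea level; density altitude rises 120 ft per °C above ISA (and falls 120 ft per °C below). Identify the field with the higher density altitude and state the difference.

A by 3800 ft

A: ISA temp = 1°C, deviation -4°C, DA = 7000 + 120 × (-4) = 6520 ft.
B: ISA temp = 5°C, deviation -19°C, DA = 5000 + 120 × (-19) = 2720 ft.
A is higher by 6520 − 2720 = 3800 ft.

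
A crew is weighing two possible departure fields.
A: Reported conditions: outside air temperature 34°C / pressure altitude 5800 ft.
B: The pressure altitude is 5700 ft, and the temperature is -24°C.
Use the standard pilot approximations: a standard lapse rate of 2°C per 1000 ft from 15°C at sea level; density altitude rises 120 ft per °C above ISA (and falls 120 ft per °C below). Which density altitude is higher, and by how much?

A: ISA temp = 3.4°C, deviation +30.6°C, DA = 5800 + 120 × 30.6 = 9472 ft.
B: ISA temp = 3.6°C, deviation -27.6°C, DA = 5700 + 120 × (-27.6) = 2388 ft.
A is higher by 9472 − 2388 = 7084 ft.

A by 7084 ft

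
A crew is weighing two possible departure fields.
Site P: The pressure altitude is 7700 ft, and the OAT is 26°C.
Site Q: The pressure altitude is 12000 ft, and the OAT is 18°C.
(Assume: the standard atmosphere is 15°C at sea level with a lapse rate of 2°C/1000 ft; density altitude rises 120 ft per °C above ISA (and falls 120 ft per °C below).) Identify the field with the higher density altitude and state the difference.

Site P: ISA temp = -0.4°C, deviation +26.4°C, DA = 7700 + 120 × 26.4 = 10868 ft.
Site Q: ISA temp = -9°C, deviation +27°C, DA = 12000 + 120 × 27 = 15240 ft.
Site Q is higher by 15240 − 10868 = 4372 ft.

Site Q by 4372 ft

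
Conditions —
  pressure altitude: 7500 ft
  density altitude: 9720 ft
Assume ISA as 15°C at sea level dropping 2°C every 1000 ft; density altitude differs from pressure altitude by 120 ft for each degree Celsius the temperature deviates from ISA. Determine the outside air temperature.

Density altitude − pressure altitude = 9720 − 7500 = +2220 ft.
At 120 ft/°C that is an ISA deviation of 2220/120 = +18.5°C.
ISA temperature at 7500 ft = 15 − 2 × (7500/1000) = 0°C.
OAT = ISA + deviation = 0 + (+18.5) = 18.5°C.

18.5°C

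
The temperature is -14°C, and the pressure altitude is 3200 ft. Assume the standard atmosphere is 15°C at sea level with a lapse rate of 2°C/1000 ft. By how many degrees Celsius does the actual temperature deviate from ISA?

ISA-22.6°C

ISA temperature at 3200 ft = 15 − 2 × (3200/1000) = 8.6°C.
Deviation = OAT − ISA = -14 − 8.6 = -22.6°C.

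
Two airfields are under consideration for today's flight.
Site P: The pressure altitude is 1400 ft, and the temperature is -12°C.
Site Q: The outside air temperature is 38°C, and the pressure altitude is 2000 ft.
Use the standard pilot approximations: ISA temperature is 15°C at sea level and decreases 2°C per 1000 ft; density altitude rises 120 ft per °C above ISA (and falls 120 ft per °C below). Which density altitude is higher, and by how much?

Site Q by 6744 ft

Site P: ISA temp = 12.2°C, deviation -24.2°C, DA = 1400 + 120 × (-24.2) = -1504 ft.
Site Q: ISA temp = 11°C, deviation +27°C, DA = 2000 + 120 × 27 = 5240 ft.
Site Q is higher by 5240 − (-1504) = 6744 ft.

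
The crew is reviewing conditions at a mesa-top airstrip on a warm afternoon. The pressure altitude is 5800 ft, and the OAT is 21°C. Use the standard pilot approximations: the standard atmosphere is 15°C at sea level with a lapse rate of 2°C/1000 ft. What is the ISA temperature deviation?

ISA temperature at 5800 ft = 15 − 2 × (5800/1000) = 3.4°C.
Deviation = OAT − ISA = 21 − 3.4 = +17.6°C.

ISA+17.6°C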